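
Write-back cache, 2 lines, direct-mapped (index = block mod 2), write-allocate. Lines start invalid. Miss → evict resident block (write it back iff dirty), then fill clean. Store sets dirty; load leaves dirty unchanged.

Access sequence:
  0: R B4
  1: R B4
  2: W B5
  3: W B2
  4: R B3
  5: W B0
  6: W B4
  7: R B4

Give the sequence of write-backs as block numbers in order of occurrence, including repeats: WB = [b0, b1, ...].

WB = [5, 2, 0]

  0 | R B4 → L0 miss [-]
  1 | R B4 → L0 hit [-]
  2 | W B5 → L1 miss [D]
  3 | W B2 → L0 miss [D]
  4 | R B3 → L1 miss wb→B5 [-]
  5 | W B0 → L0 miss wb→B2 [D]
  6 | W B4 → L0 miss wb→B0 [D]
  7 | R B4 → L0 hit [D]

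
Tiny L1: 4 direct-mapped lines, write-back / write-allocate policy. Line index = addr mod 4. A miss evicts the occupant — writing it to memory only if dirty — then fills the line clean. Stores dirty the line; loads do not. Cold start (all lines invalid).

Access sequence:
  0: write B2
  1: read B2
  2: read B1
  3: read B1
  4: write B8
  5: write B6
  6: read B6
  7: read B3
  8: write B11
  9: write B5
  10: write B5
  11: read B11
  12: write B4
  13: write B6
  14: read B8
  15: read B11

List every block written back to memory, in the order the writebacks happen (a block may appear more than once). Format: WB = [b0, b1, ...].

WB = [2, 8, 4]

0: W B2 -> L2 miss  d=D]
1: R B2 -> L2 hit  d=D]
2: R B1 -> L1 miss  d=-]
3: R B1 -> L1 hit  d=-]
4: W B8 -> L0 miss  d=D]
5: W B6 -> L2 miss wb->B2  d=D]
6: R B6 -> L2 hit  d=D]
7: R B3 -> L3 miss  d=-]
8: W B11 -> L3 miss  d=D]
9: W B5 -> L1 miss  d=D]
10: W B5 -> L1 hit  d=D]
11: R B11 -> L3 hit  d=D]
12: W B4 -> L0 miss wb->B8  d=D]
13: W B6 -> L2 hit  d=D]
14: R B8 -> L0 miss wb->B4  d=-]
15: R B11 -> L3 hit  d=D]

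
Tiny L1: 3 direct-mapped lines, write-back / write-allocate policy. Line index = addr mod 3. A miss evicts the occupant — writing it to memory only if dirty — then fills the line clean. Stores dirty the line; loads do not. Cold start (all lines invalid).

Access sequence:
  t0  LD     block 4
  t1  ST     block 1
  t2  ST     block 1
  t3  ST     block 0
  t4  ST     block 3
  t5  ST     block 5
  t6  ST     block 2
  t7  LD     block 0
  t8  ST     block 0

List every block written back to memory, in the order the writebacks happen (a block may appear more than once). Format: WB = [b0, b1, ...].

0: R B4 -> L1 miss  d=-]
1: W B1 -> L1 miss  d=D]
2: W B1 -> L1 hit  d=D]
3: W B0 -> L0 miss  d=D]
4: W B3 -> L0 miss wb->B0  d=D]
5: W B5 -> L2 miss  d=D]
6: W B2 -> L2 miss wb->B5  d=D]
7: R B0 -> L0 miss wb->B3  d=-]
8: W B0 -> L0 hit  d=D]

WB = [0, 5, 3]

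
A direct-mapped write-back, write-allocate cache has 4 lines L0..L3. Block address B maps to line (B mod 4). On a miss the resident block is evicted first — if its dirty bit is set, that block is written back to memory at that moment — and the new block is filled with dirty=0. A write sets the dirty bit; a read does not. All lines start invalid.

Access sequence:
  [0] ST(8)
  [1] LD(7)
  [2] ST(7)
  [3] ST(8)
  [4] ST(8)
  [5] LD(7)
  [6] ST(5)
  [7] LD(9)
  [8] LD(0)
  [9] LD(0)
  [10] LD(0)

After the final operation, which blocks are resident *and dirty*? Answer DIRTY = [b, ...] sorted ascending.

DIRTY = [7]

0: W B8 → L0 miss [D]
1: R B7 → L3 miss [-]
2: W B7 → L3 hit [D]
3: W B8 → L0 hit [D]
4: W B8 → L0 hit [D]
5: R B7 → L3 hit [D]
6: W B5 → L1 miss [D]
7: R B9 → L1 miss wb→B5 [-]
8: R B0 → L0 miss wb→B8 [-]
9: R B0 → L0 hit [-]
10: R B0 → L0 hit [-]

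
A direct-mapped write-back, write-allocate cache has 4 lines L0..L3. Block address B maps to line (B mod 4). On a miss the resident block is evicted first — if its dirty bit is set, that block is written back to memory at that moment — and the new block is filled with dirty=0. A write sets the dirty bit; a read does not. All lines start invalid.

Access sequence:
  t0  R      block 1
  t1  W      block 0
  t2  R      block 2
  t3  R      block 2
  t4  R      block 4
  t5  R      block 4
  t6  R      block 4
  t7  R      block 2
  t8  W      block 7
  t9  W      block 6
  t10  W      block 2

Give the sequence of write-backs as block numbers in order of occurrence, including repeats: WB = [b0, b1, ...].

0: R B1 → L1 miss [-]
1: W B0 → L0 miss [D]
2: R B2 → L2 miss [-]
3: R B2 → L2 hit [-]
4: R B4 → L0 miss wb→B0 [-]
5: R B4 → L0 hit [-]
6: R B4 → L0 hit [-]
7: R B2 → L2 hit [-]
8: W B7 → L3 miss [D]
9: W B6 → L2 miss [D]
10: W B2 → L2 miss wb→B6 [D]

WB = [0, 6]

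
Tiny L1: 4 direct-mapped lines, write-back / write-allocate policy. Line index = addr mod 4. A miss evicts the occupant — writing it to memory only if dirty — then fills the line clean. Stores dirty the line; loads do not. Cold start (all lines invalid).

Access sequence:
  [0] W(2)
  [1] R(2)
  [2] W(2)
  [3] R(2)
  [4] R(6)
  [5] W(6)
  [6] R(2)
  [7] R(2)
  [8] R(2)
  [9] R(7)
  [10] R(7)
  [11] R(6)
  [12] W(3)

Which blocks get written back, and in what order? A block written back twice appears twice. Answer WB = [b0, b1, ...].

WB = [2, 6]

0: W B2 -> L2 miss  d=D]
1: R B2 -> L2 hit  d=D]
2: W B2 -> L2 hit  d=D]
3: R B2 -> L2 hit  d=D]
4: R B6 -> L2 miss wb->B2  d=-]
5: W B6 -> L2 hit  d=D]
6: R B2 -> L2 miss wb->B6  d=-]
7: R B2 -> L2 hit  d=-]
8: R B2 -> L2 hit  d=-]
9: R B7 -> L3 miss  d=-]
10: R B7 -> L3 hit  d=-]
11: R B6 -> L2 miss  d=-]
12: W B3 -> L3 miss  d=D]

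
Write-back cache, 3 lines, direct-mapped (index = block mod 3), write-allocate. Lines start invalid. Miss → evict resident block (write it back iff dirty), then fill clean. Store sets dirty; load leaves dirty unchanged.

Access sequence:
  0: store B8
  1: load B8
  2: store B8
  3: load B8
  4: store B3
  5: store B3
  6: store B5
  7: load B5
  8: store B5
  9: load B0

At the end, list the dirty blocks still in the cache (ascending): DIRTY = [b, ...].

DIRTY = [5]

  0 | W B8 → L2 miss [D]
  1 | R B8 → L2 hit [D]
  2 | W B8 → L2 hit [D]
  3 | R B8 → L2 hit [D]
  4 | W B3 → L0 miss [D]
  5 | W B3 → L0 hit [D]
  6 | W B5 → L2 miss wb→B8 [D]
  7 | R B5 → L2 hit [D]
  8 | W B5 → L2 hit [D]
  9 | R B0 → L0 miss wb→B3 [-]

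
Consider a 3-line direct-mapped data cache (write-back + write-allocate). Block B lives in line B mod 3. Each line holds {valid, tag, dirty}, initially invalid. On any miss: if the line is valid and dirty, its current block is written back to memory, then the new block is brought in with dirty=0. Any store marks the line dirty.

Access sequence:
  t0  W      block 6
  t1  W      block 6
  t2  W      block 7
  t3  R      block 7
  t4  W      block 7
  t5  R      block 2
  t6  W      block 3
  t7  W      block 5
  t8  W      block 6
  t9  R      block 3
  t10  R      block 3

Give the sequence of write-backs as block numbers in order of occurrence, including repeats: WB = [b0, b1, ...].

WB = [6, 3, 6]

0: W B6 → L0 miss [D]
1: W B6 → L0 hit [D]
2: W B7 → L1 miss [D]
3: R B7 → L1 hit [D]
4: W B7 → L1 hit [D]
5: R B2 → L2 miss [-]
6: W B3 → L0 miss wb→B6 [D]
7: W B5 → L2 miss [D]
8: W B6 → L0 miss wb→B3 [D]
9: R B3 → L0 miss wb→B6 [-]
10: R B3 → L0 hit [-]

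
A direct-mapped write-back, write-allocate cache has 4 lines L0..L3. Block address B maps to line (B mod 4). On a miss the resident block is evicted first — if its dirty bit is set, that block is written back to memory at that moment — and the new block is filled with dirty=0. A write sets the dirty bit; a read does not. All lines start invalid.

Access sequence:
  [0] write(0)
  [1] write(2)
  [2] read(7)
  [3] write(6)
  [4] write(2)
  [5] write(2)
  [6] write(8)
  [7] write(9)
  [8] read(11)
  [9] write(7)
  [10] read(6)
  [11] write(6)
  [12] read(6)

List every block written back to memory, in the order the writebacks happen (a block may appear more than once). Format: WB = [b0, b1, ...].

  0 | W B0 → L0 miss [D]
  1 | W B2 → L2 miss [D]
  2 | R B7 → L3 miss [-]
  3 | W B6 → L2 miss wb→B2 [D]
  4 | W B2 → L2 miss wb→B6 [D]
  5 | W B2 → L2 hit [D]
  6 | W B8 → L0 miss wb→B0 [D]
  7 | W B9 → L1 miss [D]
  8 | R B11 → L3 miss [-]
  9 | W B7 → L3 miss [D]
  10 | R B6 → L2 miss wb→B2 [-]
  11 | W B6 → L2 hit [D]
  12 | R B6 → L2 hit [D]

WB = [2, 6, 0, 2]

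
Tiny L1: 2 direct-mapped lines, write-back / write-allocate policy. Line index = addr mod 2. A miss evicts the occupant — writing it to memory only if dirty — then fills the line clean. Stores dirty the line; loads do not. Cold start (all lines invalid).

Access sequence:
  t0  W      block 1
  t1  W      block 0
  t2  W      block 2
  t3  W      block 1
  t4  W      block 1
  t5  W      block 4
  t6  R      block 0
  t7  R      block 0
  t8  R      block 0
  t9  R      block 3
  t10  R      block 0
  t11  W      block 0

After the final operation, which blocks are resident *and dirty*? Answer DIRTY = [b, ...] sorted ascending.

0: W B1 → L1 miss [D]
1: W B0 → L0 miss [D]
2: W B2 → L0 miss wb→B0 [D]
3: W B1 → L1 hit [D]
4: W B1 → L1 hit [D]
5: W B4 → L0 miss wb→B2 [D]
6: R B0 → L0 miss wb→B4 [-]
7: R B0 → L0 hit [-]
8: R B0 → L0 hit [-]
9: R B3 → L1 miss wb→B1 [-]
10: R B0 → L0 hit [-]
11: W B0 → L0 hit [D]

DIRTY = [0]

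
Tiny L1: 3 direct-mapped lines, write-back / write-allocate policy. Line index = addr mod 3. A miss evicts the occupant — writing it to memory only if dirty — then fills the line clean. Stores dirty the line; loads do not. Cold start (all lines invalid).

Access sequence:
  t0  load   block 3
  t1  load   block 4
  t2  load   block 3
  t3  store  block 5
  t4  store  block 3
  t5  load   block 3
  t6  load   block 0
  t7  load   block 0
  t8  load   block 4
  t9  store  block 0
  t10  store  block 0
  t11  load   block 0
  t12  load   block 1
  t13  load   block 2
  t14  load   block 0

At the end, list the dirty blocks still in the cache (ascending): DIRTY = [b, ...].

DIRTY = [0]

0: R B3 → L0 miss [-]
1: R B4 → L1 miss [-]
2: R B3 → L0 hit [-]
3: W B5 → L2 miss [D]
4: W B3 → L0 hit [D]
5: R B3 → L0 hit [D]
6: R B0 → L0 miss wb→B3 [-]
7: R B0 → L0 hit [-]
8: R B4 → L1 hit [-]
9: W B0 → L0 hit [D]
10: W B0 → L0 hit [D]
11: R B0 → L0 hit [D]
12: R B1 → L1 miss [-]
13: R B2 → L2 miss wb→B5 [-]
14: R B0 → L0 hit [D]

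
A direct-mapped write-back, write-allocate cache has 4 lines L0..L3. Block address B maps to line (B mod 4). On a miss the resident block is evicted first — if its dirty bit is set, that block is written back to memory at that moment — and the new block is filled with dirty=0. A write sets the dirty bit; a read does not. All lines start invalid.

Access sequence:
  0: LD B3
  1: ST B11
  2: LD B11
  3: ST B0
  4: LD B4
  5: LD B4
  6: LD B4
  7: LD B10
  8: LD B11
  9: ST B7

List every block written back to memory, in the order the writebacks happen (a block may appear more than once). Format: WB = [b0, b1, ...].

0: R B3 -> L3 miss  d=-]
1: W B11 -> L3 miss  d=D]
2: R B11 -> L3 hit  d=D]
3: W B0 -> L0 miss  d=D]
4: R B4 -> L0 miss wb->B0  d=-]
5: R B4 -> L0 hit  d=-]
6: R B4 -> L0 hit  d=-]
7: R B10 -> L2 miss  d=-]
8: R B11 -> L3 hit  d=D]
9: W B7 -> L3 miss wb->B11  d=D]

WB = [0, 11]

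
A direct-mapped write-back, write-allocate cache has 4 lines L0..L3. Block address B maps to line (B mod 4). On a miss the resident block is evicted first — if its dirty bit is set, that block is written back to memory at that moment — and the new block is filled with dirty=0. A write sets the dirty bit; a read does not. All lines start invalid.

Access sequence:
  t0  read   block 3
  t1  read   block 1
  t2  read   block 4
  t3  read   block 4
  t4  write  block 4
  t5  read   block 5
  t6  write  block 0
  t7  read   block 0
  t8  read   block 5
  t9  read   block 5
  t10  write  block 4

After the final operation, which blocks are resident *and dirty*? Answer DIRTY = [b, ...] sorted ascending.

DIRTY = [4]

  0 | R B3 → L3 miss [-]
  1 | R B1 → L1 miss [-]
  2 | R B4 → L0 miss [-]
  3 | R B4 → L0 hit [-]
  4 | W B4 → L0 hit [D]
  5 | R B5 → L1 miss [-]
  6 | W B0 → L0 miss wb→B4 [D]
  7 | R B0 → L0 hit [D]
  8 | R B5 → L1 hit [-]
  9 | R B5 → L1 hit [-]
  10 | W B4 → L0 miss wb→B0 [D]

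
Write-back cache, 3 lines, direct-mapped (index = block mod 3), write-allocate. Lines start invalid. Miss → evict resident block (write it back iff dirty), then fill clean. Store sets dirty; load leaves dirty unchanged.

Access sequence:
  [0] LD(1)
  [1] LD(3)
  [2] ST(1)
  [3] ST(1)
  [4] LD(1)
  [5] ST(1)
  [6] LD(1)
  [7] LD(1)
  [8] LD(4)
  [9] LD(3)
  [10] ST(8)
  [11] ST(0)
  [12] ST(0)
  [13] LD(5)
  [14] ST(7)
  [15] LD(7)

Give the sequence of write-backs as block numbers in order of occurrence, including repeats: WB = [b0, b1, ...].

0: R B1 -> L1 miss  d=-]
1: R B3 -> L0 miss  d=-]
2: W B1 -> L1 hit  d=D]
3: W B1 -> L1 hit  d=D]
4: R B1 -> L1 hit  d=D]
5: W B1 -> L1 hit  d=D]
6: R B1 -> L1 hit  d=D]
7: R B1 -> L1 hit  d=D]
8: R B4 -> L1 miss wb->B1  d=-]
9: R B3 -> L0 hit  d=-]
10: W B8 -> L2 miss  d=D]
11: W B0 -> L0 miss  d=D]
12: W B0 -> L0 hit  d=D]
13: R B5 -> L2 miss wb->B8  d=-]
14: W B7 -> L1 miss  d=D]
15: R B7 -> L1 hit  d=D]

WB = [1, 8]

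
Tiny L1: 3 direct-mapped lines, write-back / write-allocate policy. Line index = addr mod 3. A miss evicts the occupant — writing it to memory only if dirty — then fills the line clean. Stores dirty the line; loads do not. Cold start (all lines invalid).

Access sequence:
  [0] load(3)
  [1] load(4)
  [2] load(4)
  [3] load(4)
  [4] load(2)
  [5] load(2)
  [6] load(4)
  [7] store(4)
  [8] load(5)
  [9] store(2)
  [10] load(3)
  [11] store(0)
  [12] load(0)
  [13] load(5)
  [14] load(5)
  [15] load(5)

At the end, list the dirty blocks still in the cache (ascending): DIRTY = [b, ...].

  0 | R B3 → L0 miss [-]
  1 | R B4 → L1 miss [-]
  2 | R B4 → L1 hit [-]
  3 | R B4 → L1 hit [-]
  4 | R B2 → L2 miss [-]
  5 | R B2 → L2 hit [-]
  6 | R B4 → L1 hit [-]
  7 | W B4 → L1 hit [D]
  8 | R B5 → L2 miss [-]
  9 | W B2 → L2 miss [D]
  10 | R B3 → L0 hit [-]
  11 | W B0 → L0 miss [D]
  12 | R B0 → L0 hit [D]
  13 | R B5 → L2 miss wb→B2 [-]
  14 | R B5 → L2 hit [-]
  15 | R B5 → L2 hit [-]

DIRTY = [0, 4]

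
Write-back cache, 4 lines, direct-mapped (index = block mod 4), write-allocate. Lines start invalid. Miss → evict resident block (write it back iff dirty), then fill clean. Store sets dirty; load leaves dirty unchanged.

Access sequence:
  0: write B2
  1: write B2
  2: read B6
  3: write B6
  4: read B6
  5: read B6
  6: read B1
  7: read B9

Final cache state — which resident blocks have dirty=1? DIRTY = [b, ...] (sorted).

DIRTY = [6]

0: W B2 → L2 miss [D]
1: W B2 → L2 hit [D]
2: R B6 → L2 miss wb→B2 [-]
3: W B6 → L2 hit [D]
4: R B6 → L2 hit [D]
5: R B6 → L2 hit [D]
6: R B1 → L1 miss [-]
7: R B9 → L1 miss [-]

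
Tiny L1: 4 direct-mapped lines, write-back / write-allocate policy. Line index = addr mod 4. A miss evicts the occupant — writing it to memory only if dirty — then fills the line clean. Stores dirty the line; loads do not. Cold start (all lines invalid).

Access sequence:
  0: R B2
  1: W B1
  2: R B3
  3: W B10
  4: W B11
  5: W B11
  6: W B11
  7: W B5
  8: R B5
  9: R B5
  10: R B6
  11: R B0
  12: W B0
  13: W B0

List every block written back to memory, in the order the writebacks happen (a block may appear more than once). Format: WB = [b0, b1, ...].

WB = [1, 10]

0: R B2 → L2 miss [-]
1: W B1 → L1 miss [D]
2: R B3 → L3 miss [-]
3: W B10 → L2 miss [D]
4: W B11 → L3 miss [D]
5: W B11 → L3 hit [D]
6: W B11 → L3 hit [D]
7: W B5 → L1 miss wb→B1 [D]
8: R B5 → L1 hit [D]
9: R B5 → L1 hit [D]
10: R B6 → L2 miss wb→B10 [-]
11: R B0 → L0 miss [-]
12: W B0 → L0 hit [D]
13: W B0 → L0 hit [D]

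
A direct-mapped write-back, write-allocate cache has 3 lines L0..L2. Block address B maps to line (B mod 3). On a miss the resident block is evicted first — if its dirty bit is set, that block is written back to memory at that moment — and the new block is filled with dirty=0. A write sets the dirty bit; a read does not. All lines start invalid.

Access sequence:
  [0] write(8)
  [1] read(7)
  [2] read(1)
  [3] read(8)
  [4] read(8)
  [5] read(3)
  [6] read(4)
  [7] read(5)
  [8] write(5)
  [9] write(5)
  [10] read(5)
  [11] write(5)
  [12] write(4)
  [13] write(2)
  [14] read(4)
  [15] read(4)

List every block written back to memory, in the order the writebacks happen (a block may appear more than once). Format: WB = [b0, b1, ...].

WB = [8, 5]

0: W B8 → L2 miss [D]
1: R B7 → L1 miss [-]
2: R B1 → L1 miss [-]
3: R B8 → L2 hit [D]
4: R B8 → L2 hit [D]
5: R B3 → L0 miss [-]
6: R B4 → L1 miss [-]
7: R B5 → L2 miss wb→B8 [-]
8: W B5 → L2 hit [D]
9: W B5 → L2 hit [D]
10: R B5 → L2 hit [D]
11: W B5 → L2 hit [D]
12: W B4 → L1 hit [D]
13: W B2 → L2 miss wb→B5 [D]
14: R B4 → L1 hit [D]
15: R B4 → L1 hit [D]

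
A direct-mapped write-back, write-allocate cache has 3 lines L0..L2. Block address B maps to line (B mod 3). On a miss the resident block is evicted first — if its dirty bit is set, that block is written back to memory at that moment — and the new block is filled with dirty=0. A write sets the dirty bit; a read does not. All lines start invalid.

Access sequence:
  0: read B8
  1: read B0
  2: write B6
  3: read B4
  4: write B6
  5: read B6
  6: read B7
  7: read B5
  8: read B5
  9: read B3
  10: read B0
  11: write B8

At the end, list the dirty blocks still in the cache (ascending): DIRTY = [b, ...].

0: R B8 -> L2 miss  d=-]
1: R B0 -> L0 miss  d=-]
2: W B6 -> L0 miss  d=D]
3: R B4 -> L1 miss  d=-]
4: W B6 -> L0 hit  d=D]
5: R B6 -> L0 hit  d=D]
6: R B7 -> L1 miss  d=-]
7: R B5 -> L2 miss  d=-]
8: R B5 -> L2 hit  d=-]
9: R B3 -> L0 miss wb->B6  d=-]
10: R B0 -> L0 miss  d=-]
11: W B8 -> L2 miss  d=D]

DIRTY = [8]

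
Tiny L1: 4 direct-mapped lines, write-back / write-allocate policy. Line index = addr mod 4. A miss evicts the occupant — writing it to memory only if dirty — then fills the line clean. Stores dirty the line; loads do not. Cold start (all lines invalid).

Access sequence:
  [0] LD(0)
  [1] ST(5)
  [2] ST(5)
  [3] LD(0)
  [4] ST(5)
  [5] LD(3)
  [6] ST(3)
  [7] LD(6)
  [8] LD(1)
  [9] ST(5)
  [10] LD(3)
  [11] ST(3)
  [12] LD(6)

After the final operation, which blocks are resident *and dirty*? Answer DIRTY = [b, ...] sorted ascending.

0: R B0 -> L0 miss  d=-]
1: W B5 -> L1 miss  d=D]
2: W B5 -> L1 hit  d=D]
3: R B0 -> L0 hit  d=-]
4: W B5 -> L1 hit  d=D]
5: R B3 -> L3 miss  d=-]
6: W B3 -> L3 hit  d=D]
7: R B6 -> L2 miss  d=-]
8: R B1 -> L1 miss wb->B5  d=-]
9: W B5 -> L1 miss  d=D]
10: R B3 -> L3 hit  d=D]
11: W B3 -> L3 hit  d=D]
12: R B6 -> L2 hit  d=-]

DIRTY = [3, 5]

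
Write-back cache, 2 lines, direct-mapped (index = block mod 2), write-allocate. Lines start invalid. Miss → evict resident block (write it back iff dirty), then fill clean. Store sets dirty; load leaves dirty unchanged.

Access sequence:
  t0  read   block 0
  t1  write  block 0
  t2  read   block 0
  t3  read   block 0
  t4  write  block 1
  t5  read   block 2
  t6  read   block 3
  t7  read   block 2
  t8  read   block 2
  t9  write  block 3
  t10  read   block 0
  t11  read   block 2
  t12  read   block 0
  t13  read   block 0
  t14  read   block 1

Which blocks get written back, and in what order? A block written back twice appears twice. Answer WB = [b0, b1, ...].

WB = [0, 1, 3]

0: R B0 -> L0 miss  d=-]
1: W B0 -> L0 hit  d=D]
2: R B0 -> L0 hit  d=D]
3: R B0 -> L0 hit  d=D]
4: W B1 -> L1 miss  d=D]
5: R B2 -> L0 miss wb->B0  d=-]
6: R B3 -> L1 miss wb->B1  d=-]
7: R B2 -> L0 hit  d=-]
8: R B2 -> L0 hit  d=-]
9: W B3 -> L1 hit  d=D]
10: R B0 -> L0 miss  d=-]
11: R B2 -> L0 miss  d=-]
12: R B0 -> L0 miss  d=-]
13: R B0 -> L0 hit  d=-]
14: R B1 -> L1 miss wb->B3  d=-]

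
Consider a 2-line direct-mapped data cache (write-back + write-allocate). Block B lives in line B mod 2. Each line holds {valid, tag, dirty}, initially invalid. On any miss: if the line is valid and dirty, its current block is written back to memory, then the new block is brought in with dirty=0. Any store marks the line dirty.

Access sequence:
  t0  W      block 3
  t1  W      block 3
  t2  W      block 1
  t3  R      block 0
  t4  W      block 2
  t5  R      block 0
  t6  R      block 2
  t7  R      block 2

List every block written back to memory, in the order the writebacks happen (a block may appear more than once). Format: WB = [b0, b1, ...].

0: W B3 -> L1 miss  d=D]
1: W B3 -> L1 hit  d=D]
2: W B1 -> L1 miss wb->B3  d=D]
3: R B0 -> L0 miss  d=-]
4: W B2 -> L0 miss  d=D]
5: R B0 -> L0 miss wb->B2  d=-]
6: R B2 -> L0 miss  d=-]
7: R B2 -> L0 hit  d=-]

WB = [3, 2]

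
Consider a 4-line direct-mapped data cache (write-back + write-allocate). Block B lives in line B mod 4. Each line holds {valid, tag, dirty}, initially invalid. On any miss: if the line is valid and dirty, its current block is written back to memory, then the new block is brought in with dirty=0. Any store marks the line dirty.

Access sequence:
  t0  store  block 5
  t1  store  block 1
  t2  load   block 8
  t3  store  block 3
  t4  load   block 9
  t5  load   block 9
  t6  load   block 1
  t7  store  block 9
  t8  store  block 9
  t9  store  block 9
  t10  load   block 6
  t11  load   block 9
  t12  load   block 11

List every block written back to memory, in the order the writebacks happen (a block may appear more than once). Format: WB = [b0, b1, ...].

0: W B5 -> L1 miss  d=D]
1: W B1 -> L1 miss wb->B5  d=D]
2: R B8 -> L0 miss  d=-]
3: W B3 -> L3 miss  d=D]
4: R B9 -> L1 miss wb->B1  d=-]
5: R B9 -> L1 hit  d=-]
6: R B1 -> L1 miss  d=-]
7: W B9 -> L1 miss  d=D]
8: W B9 -> L1 hit  d=D]
9: W B9 -> L1 hit  d=D]
10: R B6 -> L2 miss  d=-]
11: R B9 -> L1 hit  d=D]
12: R B11 -> L3 miss wb->B3  d=-]

WB = [5, 1, 3]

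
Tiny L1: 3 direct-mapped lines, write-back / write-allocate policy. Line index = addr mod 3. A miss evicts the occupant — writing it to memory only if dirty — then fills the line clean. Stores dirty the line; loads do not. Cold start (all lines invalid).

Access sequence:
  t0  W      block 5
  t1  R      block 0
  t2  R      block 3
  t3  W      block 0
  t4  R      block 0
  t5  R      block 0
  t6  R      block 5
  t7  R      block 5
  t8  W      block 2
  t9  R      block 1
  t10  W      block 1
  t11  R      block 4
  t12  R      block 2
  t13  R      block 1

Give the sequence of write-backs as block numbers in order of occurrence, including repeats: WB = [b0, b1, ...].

WB = [5, 1]

0: W B5 → L2 miss [D]
1: R B0 → L0 miss [-]
2: R B3 → L0 miss [-]
3: W B0 → L0 miss [D]
4: R B0 → L0 hit [D]
5: R B0 → L0 hit [D]
6: R B5 → L2 hit [D]
7: R B5 → L2 hit [D]
8: W B2 → L2 miss wb→B5 [D]
9: R B1 → L1 miss [-]
10: W B1 → L1 hit [D]
11: R B4 → L1 miss wb→B1 [-]
12: R B2 → L2 hit [D]
13: R B1 → L1 miss [-]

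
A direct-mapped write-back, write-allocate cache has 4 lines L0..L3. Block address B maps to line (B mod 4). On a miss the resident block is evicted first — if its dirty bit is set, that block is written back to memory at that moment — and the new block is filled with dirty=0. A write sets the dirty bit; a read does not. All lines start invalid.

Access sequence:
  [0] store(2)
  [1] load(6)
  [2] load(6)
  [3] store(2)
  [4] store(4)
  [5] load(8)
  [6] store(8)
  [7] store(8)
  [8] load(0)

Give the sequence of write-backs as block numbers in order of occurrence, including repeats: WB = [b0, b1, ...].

WB = [2, 4, 8]

  0 | W B2 → L2 miss [D]
  1 | R B6 → L2 miss wb→B2 [-]
  2 | R B6 → L2 hit [-]
  3 | W B2 → L2 miss [D]
  4 | W B4 → L0 miss [D]
  5 | R B8 → L0 miss wb→B4 [-]
  6 | W B8 → L0 hit [D]
  7 | W B8 → L0 hit [D]
  8 | R B0 → L0 miss wb→B8 [-]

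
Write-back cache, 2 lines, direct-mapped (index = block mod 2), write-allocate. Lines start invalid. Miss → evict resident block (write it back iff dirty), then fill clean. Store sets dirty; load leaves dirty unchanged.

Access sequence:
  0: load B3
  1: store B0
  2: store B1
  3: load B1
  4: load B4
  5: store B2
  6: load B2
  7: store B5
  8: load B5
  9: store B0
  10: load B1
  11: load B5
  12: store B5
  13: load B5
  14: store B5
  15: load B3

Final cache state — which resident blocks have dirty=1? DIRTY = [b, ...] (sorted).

0: R B3 → L1 miss [-]
1: W B0 → L0 miss [D]
2: W B1 → L1 miss [D]
3: R B1 → L1 hit [D]
4: R B4 → L0 miss wb→B0 [-]
5: W B2 → L0 miss [D]
6: R B2 → L0 hit [D]
7: W B5 → L1 miss wb→B1 [D]
8: R B5 → L1 hit [D]
9: W B0 → L0 miss wb→B2 [D]
10: R B1 → L1 miss wb→B5 [-]
11: R B5 → L1 miss [-]
12: W B5 → L1 hit [D]
13: R B5 → L1 hit [D]
14: W B5 → L1 hit [D]
15: R B3 → L1 miss wb→B5 [-]

DIRTY = [0]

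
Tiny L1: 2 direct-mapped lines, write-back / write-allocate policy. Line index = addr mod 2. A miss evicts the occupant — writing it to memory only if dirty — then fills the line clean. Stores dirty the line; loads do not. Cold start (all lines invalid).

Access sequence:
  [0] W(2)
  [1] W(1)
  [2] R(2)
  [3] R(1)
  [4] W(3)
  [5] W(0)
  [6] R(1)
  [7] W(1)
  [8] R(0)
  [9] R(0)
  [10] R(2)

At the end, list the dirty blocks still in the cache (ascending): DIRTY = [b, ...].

DIRTY = [1]

0: W B2 → L0 miss [D]
1: W B1 → L1 miss [D]
2: R B2 → L0 hit [D]
3: R B1 → L1 hit [D]
4: W B3 → L1 miss wb→B1 [D]
5: W B0 → L0 miss wb→B2 [D]
6: R B1 → L1 miss wb→B3 [-]
7: W B1 → L1 hit [D]
8: R B0 → L0 hit [D]
9: R B0 → L0 hit [D]
10: R B2 → L0 miss wb→B0 [-]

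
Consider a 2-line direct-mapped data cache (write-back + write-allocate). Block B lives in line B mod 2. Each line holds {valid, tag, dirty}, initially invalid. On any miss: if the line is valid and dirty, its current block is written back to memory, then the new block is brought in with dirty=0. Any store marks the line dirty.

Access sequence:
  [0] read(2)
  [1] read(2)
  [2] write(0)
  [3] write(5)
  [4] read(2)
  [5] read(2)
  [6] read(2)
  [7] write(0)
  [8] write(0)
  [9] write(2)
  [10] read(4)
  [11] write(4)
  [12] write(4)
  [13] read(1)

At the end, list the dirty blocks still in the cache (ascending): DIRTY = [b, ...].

DIRTY = [4]

0: R B2 → L0 miss [-]
1: R B2 → L0 hit [-]
2: W B0 → L0 miss [D]
3: W B5 → L1 miss [D]
4: R B2 → L0 miss wb→B0 [-]
5: R B2 → L0 hit [-]
6: R B2 → L0 hit [-]
7: W B0 → L0 miss [D]
8: W B0 → L0 hit [D]
9: W B2 → L0 miss wb→B0 [D]
10: R B4 → L0 miss wb→B2 [-]
11: W B4 → L0 hit [D]
12: W B4 → L0 hit [D]
13: R B1 → L1 miss wb→B5 [-]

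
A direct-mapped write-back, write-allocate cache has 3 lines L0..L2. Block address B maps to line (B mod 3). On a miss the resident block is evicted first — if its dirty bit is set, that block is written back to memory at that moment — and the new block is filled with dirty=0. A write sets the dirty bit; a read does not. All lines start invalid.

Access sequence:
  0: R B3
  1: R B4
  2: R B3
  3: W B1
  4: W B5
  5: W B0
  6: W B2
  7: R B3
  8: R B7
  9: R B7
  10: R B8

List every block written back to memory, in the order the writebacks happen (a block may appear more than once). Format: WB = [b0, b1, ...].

0: R B3 → L0 miss [-]
1: R B4 → L1 miss [-]
2: R B3 → L0 hit [-]
3: W B1 → L1 miss [D]
4: W B5 → L2 miss [D]
5: W B0 → L0 miss [D]
6: W B2 → L2 miss wb→B5 [D]
7: R B3 → L0 miss wb→B0 [-]
8: R B7 → L1 miss wb→B1 [-]
9: R B7 → L1 hit [-]
10: R B8 → L2 miss wb→B2 [-]

WB = [5, 0, 1, 2]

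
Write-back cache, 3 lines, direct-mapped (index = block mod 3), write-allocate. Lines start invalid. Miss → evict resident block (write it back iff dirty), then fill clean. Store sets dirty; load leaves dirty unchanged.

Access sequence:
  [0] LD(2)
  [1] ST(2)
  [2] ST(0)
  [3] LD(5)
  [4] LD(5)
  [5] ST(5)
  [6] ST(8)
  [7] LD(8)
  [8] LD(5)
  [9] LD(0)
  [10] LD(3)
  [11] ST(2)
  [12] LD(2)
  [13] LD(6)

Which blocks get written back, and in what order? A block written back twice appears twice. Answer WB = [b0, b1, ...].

  0 | R B2 → L2 miss [-]
  1 | W B2 → L2 hit [D]
  2 | W B0 → L0 miss [D]
  3 | R B5 → L2 miss wb→B2 [-]
  4 | R B5 → L2 hit [-]
  5 | W B5 → L2 hit [D]
  6 | W B8 → L2 miss wb→B5 [D]
  7 | R B8 → L2 hit [D]
  8 | R B5 → L2 miss wb→B8 [-]
  9 | R B0 → L0 hit [D]
  10 | R B3 → L0 miss wb→B0 [-]
  11 | W B2 → L2 miss [D]
  12 | R B2 → L2 hit [D]
  13 | R B6 → L0 miss [-]

WB = [2, 5, 8, 0]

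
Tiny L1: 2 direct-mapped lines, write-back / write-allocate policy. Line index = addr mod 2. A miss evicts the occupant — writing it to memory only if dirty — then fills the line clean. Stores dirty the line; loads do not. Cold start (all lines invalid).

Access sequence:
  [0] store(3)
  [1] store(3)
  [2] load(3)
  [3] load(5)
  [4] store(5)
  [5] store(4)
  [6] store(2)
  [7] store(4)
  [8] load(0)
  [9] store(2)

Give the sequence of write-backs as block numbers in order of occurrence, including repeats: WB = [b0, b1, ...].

WB = [3, 4, 2, 4]

0: W B3 → L1 miss [D]
1: W B3 → L1 hit [D]
2: R B3 → L1 hit [D]
3: R B5 → L1 miss wb→B3 [-]
4: W B5 → L1 hit [D]
5: W B4 → L0 miss [D]
6: W B2 → L0 miss wb→B4 [D]
7: W B4 → L0 miss wb→B2 [D]
8: R B0 → L0 miss wb→B4 [-]
9: W B2 → L0 miss [D]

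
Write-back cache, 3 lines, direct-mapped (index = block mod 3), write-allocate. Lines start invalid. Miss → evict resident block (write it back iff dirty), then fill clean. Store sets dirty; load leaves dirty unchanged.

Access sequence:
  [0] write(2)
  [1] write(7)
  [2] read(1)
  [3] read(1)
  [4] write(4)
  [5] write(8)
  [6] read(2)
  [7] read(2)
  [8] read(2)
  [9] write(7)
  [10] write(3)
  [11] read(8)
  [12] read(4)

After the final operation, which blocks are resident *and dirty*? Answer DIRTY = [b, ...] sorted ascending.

0: W B2 → L2 miss [D]
1: W B7 → L1 miss [D]
2: R B1 → L1 miss wb→B7 [-]
3: R B1 → L1 hit [-]
4: W B4 → L1 miss [D]
5: W B8 → L2 miss wb→B2 [D]
6: R B2 → L2 miss wb→B8 [-]
7: R B2 → L2 hit [-]
8: R B2 → L2 hit [-]
9: W B7 → L1 miss wb→B4 [D]
10: W B3 → L0 miss [D]
11: R B8 → L2 miss [-]
12: R B4 → L1 miss wb→B7 [-]

DIRTY = [3]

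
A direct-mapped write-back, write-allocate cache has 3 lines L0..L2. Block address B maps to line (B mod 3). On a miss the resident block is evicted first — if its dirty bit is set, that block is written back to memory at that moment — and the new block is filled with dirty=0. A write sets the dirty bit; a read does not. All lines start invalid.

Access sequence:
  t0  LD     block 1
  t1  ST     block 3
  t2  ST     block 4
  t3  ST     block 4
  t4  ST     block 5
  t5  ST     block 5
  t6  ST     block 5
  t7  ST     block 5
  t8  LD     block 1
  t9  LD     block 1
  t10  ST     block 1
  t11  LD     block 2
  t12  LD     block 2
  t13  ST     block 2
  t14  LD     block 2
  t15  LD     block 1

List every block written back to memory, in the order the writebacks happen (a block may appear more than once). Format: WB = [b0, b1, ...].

WB = [4, 5]

0: R B1 → L1 miss [-]
1: W B3 → L0 miss [D]
2: W B4 → L1 miss [D]
3: W B4 → L1 hit [D]
4: W B5 → L2 miss [D]
5: W B5 → L2 hit [D]
6: W B5 → L2 hit [D]
7: W B5 → L2 hit [D]
8: R B1 → L1 miss wb→B4 [-]
9: R B1 → L1 hit [-]
10: W B1 → L1 hit [D]
11: R B2 → L2 miss wb→B5 [-]
12: R B2 → L2 hit [-]
13: W B2 → L2 hit [D]
14: R B2 → L2 hit [D]
15: R B1 → L1 hit [D]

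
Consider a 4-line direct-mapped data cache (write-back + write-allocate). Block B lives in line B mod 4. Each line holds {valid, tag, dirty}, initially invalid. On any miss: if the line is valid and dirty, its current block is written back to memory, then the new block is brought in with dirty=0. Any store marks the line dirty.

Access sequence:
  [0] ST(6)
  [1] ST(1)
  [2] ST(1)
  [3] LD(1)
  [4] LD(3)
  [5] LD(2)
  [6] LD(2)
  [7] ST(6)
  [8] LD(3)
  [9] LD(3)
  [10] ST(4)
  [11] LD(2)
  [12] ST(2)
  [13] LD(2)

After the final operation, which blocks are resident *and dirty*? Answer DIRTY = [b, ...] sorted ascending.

0: W B6 → L2 miss [D]
1: W B1 → L1 miss [D]
2: W B1 → L1 hit [D]
3: R B1 → L1 hit [D]
4: R B3 → L3 miss [-]
5: R B2 → L2 miss wb→B6 [-]
6: R B2 → L2 hit [-]
7: W B6 → L2 miss [D]
8: R B3 → L3 hit [-]
9: R B3 → L3 hit [-]
10: W B4 → L0 miss [D]
11: R B2 → L2 miss wb→B6 [-]
12: W B2 → L2 hit [D]
13: R B2 → L2 hit [D]

DIRTY = [1, 2, 4]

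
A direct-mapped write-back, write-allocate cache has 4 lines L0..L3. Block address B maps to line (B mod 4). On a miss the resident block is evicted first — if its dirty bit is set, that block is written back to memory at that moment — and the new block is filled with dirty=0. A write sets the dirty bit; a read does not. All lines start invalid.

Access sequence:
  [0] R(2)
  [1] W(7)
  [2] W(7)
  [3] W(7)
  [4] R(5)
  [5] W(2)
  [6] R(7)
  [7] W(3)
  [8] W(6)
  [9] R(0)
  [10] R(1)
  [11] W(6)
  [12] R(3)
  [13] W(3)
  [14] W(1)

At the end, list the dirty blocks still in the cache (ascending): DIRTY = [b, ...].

DIRTY = [1, 3, 6]

  0 | R B2 → L2 miss [-]
  1 | W B7 → L3 miss [D]
  2 | W B7 → L3 hit [D]
  3 | W B7 → L3 hit [D]
  4 | R B5 → L1 miss [-]
  5 | W B2 → L2 hit [D]
  6 | R B7 → L3 hit [D]
  7 | W B3 → L3 miss wb→B7 [D]
  8 | W B6 → L2 miss wb→B2 [D]
  9 | R B0 → L0 miss [-]
  10 | R B1 → L1 miss [-]
  11 | W B6 → L2 hit [D]
  12 | R B3 → L3 hit [D]
  13 | W B3 → L3 hit [D]
  14 | W B1 → L1 hit [D]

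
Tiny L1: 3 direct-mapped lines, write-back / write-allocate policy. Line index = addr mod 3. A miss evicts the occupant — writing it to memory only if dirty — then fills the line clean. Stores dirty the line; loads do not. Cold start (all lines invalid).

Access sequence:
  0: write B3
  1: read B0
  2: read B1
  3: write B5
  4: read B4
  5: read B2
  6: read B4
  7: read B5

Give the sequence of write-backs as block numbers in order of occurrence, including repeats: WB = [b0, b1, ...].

  0 | W B3 → L0 miss [D]
  1 | R B0 → L0 miss wb→B3 [-]
  2 | R B1 → L1 miss [-]
  3 | W B5 → L2 miss [D]
  4 | R B4 → L1 miss [-]
  5 | R B2 → L2 miss wb→B5 [-]
  6 | R B4 → L1 hit [-]
  7 | R B5 → L2 miss [-]

WB = [3, 5]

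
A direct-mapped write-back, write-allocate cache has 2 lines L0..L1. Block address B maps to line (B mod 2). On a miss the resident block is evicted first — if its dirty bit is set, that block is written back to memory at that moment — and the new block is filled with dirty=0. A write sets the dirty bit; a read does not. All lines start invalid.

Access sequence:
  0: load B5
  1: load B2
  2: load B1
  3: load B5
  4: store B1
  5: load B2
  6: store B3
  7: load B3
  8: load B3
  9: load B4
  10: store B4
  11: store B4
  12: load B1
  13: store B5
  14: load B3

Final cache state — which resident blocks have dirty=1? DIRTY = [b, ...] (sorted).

0: R B5 → L1 miss [-]
1: R B2 → L0 miss [-]
2: R B1 → L1 miss [-]
3: R B5 → L1 miss [-]
4: W B1 → L1 miss [D]
5: R B2 → L0 hit [-]
6: W B3 → L1 miss wb→B1 [D]
7: R B3 → L1 hit [D]
8: R B3 → L1 hit [D]
9: R B4 → L0 miss [-]
10: W B4 → L0 hit [D]
11: W B4 → L0 hit [D]
12: R B1 → L1 miss wb→B3 [-]
13: W B5 → L1 miss [D]
14: R B3 → L1 miss wb→B5 [-]

DIRTY = [4]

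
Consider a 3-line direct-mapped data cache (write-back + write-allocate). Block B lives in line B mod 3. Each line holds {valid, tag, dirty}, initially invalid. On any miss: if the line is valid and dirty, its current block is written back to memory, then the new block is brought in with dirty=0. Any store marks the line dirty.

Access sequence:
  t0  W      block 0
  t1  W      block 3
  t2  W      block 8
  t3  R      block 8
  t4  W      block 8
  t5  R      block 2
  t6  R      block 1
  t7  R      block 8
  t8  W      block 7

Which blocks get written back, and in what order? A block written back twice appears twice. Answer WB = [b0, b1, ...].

WB = [0, 8]

0: W B0 -> L0 miss  d=D]
1: W B3 -> L0 miss wb->B0  d=D]
2: W B8 -> L2 miss  d=D]
3: R B8 -> L2 hit  d=D]
4: W B8 -> L2 hit  d=D]
5: R B2 -> L2 miss wb->B8  d=-]
6: R B1 -> L1 miss  d=-]
7: R B8 -> L2 miss  d=-]
8: W B7 -> L1 miss  d=D]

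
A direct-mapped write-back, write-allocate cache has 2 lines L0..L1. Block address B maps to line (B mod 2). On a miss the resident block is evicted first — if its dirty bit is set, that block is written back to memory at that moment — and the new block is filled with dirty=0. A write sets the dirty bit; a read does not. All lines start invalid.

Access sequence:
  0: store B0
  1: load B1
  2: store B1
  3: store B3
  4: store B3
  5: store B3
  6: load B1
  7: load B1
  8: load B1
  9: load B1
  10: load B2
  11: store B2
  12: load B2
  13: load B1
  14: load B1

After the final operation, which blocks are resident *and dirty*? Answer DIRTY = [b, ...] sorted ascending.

DIRTY = [2]

0: W B0 → L0 miss [D]
1: R B1 → L1 miss [-]
2: W B1 → L1 hit [D]
3: W B3 → L1 miss wb→B1 [D]
4: W B3 → L1 hit [D]
5: W B3 → L1 hit [D]
6: R B1 → L1 miss wb→B3 [-]
7: R B1 → L1 hit [-]
8: R B1 → L1 hit [-]
9: R B1 → L1 hit [-]
10: R B2 → L0 miss wb→B0 [-]
11: W B2 → L0 hit [D]
12: R B2 → L0 hit [D]
13: R B1 → L1 hit [-]
14: R B1 → L1 hit [-]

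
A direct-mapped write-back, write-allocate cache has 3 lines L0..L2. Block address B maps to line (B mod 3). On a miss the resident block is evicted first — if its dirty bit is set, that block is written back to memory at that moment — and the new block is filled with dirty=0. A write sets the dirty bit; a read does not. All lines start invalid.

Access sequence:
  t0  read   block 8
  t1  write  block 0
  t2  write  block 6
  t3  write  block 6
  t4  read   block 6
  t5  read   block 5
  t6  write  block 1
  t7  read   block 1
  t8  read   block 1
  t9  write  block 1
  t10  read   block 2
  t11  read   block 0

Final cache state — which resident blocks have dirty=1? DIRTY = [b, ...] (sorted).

  0 | R B8 → L2 miss [-]
  1 | W B0 → L0 miss [D]
  2 | W B6 → L0 miss wb→B0 [D]
  3 | W B6 → L0 hit [D]
  4 | R B6 → L0 hit [D]
  5 | R B5 → L2 miss [-]
  6 | W B1 → L1 miss [D]
  7 | R B1 → L1 hit [D]
  8 | R B1 → L1 hit [D]
  9 | W B1 → L1 hit [D]
  10 | R B2 → L2 miss [-]
  11 | R B0 → L0 miss wb→B6 [-]

DIRTY = [1]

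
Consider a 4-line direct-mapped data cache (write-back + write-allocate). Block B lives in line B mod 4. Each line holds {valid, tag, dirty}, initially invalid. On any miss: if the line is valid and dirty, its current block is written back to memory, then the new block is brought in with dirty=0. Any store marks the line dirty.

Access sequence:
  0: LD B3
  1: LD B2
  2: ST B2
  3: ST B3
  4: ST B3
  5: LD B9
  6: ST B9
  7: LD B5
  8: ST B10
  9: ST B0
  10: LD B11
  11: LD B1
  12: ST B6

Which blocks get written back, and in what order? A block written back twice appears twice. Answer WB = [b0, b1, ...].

0: R B3 -> L3 miss  d=-]
1: R B2 -> L2 miss  d=-]
2: W B2 -> L2 hit  d=D]
3: W B3 -> L3 hit  d=D]
4: W B3 -> L3 hit  d=D]
5: R B9 -> L1 miss  d=-]
6: W B9 -> L1 hit  d=D]
7: R B5 -> L1 miss wb->B9  d=-]
8: W B10 -> L2 miss wb->B2  d=D]
9: W B0 -> L0 miss  d=D]
10: R B11 -> L3 miss wb->B3  d=-]
11: R B1 -> L1 miss  d=-]
12: W B6 -> L2 miss wb->B10  d=D]

WB = [9, 2, 3, 10]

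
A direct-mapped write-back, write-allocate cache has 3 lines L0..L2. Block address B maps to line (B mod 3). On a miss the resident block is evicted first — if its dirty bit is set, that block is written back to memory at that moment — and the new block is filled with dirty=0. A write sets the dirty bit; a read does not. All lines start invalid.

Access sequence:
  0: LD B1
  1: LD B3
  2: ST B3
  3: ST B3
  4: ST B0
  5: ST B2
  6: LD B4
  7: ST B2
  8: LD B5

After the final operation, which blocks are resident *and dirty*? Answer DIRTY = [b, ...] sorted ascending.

DIRTY = [0]

  0 | R B1 → L1 miss [-]
  1 | R B3 → L0 miss [-]
  2 | W B3 → L0 hit [D]
  3 | W B3 → L0 hit [D]
  4 | W B0 → L0 miss wb→B3 [D]
  5 | W B2 → L2 miss [D]
  6 | R B4 → L1 miss [-]
  7 | W B2 → L2 hit [D]
  8 | R B5 → L2 miss wb→B2 [-]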